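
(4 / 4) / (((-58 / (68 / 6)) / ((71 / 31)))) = -0.45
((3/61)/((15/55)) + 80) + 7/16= 78683/976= 80.62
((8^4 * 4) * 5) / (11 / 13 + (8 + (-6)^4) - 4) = 1064960 / 16911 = 62.97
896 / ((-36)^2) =0.69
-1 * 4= -4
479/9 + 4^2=623/9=69.22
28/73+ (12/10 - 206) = -74612/365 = -204.42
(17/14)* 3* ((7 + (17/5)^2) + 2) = 13107/175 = 74.90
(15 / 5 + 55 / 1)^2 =3364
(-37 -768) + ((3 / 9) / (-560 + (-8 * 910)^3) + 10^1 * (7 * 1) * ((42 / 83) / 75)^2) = -160474395339645607441 / 199347864058938000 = -805.00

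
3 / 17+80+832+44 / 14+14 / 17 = 6413 / 7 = 916.14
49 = 49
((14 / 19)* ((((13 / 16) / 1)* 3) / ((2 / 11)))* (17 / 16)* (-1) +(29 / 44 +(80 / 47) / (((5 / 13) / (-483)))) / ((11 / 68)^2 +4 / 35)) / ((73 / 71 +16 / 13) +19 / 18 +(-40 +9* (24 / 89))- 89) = 123.52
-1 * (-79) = 79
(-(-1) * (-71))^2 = 5041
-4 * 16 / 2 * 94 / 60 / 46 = -1.09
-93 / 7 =-13.29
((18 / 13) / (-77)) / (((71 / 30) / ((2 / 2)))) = -540 / 71071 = -0.01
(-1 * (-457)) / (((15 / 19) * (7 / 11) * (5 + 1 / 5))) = 174.93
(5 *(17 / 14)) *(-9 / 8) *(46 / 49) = -6.41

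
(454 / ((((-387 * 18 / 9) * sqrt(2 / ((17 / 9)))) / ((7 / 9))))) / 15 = -1589 * sqrt(34) / 313470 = -0.03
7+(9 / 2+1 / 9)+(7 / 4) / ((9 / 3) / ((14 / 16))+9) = 12269 / 1044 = 11.75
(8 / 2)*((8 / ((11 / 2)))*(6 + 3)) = 576 / 11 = 52.36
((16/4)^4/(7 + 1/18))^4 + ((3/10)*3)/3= 4508685649082883/2601446410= 1733145.70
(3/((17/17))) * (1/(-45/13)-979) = -44068/15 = -2937.87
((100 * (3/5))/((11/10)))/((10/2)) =120/11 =10.91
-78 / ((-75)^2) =-26 / 1875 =-0.01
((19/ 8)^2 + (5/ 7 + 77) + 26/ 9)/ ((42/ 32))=347735/ 5292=65.71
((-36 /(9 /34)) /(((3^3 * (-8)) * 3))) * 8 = 136 /81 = 1.68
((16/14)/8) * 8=8/7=1.14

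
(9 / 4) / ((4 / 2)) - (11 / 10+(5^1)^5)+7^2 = -123039 / 40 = -3075.98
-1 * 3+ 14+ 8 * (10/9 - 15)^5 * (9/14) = -122069807303/45927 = -2657909.45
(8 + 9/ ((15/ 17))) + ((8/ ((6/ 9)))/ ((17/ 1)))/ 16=6203/ 340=18.24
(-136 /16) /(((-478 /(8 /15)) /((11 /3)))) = 374 /10755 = 0.03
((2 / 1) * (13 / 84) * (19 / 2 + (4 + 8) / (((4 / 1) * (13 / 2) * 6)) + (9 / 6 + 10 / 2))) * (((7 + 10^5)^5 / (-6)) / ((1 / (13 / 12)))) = -27179510831423196361804164619 / 3024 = -8987933475999734246628361.00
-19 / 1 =-19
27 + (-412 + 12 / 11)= -4223 / 11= -383.91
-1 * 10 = -10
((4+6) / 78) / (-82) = -5 / 3198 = -0.00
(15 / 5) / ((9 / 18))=6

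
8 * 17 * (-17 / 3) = -770.67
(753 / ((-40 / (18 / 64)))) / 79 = -0.07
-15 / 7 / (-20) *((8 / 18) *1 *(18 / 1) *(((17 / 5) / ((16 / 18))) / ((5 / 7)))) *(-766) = -3515.94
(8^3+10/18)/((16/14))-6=442.49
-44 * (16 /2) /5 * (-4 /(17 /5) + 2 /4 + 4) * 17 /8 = -2486 /5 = -497.20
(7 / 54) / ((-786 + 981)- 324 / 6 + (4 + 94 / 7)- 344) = -49 / 70146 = -0.00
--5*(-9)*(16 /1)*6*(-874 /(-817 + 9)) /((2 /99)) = -23362020 /101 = -231307.13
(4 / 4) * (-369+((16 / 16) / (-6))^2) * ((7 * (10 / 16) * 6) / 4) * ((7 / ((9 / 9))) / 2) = -3254335 / 384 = -8474.83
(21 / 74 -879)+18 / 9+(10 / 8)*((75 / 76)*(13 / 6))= -874.04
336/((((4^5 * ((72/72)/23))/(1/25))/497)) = 240051/1600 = 150.03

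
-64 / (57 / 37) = -41.54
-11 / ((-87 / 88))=968 / 87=11.13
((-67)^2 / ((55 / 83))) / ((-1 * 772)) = -372587 / 42460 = -8.78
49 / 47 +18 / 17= 1679 / 799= 2.10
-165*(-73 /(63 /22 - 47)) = -264990 /971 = -272.90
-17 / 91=-0.19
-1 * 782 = -782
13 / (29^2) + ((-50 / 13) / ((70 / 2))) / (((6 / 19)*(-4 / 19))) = 1532201 / 918372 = 1.67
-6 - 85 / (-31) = -101 / 31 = -3.26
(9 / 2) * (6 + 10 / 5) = 36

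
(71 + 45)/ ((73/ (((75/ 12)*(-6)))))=-4350/ 73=-59.59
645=645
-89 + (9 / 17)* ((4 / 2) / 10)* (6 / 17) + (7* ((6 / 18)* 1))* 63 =83864 / 1445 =58.04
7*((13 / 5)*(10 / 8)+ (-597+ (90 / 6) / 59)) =-980455 / 236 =-4154.47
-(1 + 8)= -9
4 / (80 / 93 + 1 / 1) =2.15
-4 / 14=-2 / 7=-0.29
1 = 1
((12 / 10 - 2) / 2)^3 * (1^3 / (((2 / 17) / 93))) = -6324 / 125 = -50.59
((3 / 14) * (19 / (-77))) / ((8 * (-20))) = 57 / 172480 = 0.00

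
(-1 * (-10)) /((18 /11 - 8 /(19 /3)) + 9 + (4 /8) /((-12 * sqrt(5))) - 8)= 10483440 * sqrt(5) /237179039 + 1727510400 /237179039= 7.38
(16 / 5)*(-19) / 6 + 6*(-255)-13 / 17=-392929 / 255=-1540.90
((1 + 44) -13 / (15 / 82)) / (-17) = 23 / 15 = 1.53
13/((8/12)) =39/2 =19.50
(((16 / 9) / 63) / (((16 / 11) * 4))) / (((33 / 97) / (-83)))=-8051 / 6804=-1.18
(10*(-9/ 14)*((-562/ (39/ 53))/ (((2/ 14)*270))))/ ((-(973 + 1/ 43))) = -640399/ 4895280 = -0.13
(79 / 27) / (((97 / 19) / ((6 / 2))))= 1501 / 873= 1.72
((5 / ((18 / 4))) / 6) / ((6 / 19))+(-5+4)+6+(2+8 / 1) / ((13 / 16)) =37685 / 2106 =17.89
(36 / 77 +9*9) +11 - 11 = 6273 / 77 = 81.47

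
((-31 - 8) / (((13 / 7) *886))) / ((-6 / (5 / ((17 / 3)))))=105 / 30124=0.00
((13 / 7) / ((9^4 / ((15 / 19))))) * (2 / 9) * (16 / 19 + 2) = 260 / 1842183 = 0.00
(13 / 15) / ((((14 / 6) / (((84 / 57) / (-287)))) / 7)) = -52 / 3895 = -0.01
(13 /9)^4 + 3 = 48244 /6561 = 7.35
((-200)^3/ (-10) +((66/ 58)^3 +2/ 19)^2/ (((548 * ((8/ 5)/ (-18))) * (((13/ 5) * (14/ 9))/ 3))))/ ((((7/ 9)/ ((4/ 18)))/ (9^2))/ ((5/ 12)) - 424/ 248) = -286808855070724601338081125/ 575759380640343643744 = -498140.13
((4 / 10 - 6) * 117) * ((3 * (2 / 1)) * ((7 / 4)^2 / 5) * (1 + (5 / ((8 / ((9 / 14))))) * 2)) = -1737099 / 400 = -4342.75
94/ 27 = 3.48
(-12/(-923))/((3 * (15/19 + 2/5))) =380/104299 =0.00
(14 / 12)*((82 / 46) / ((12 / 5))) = 1435 / 1656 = 0.87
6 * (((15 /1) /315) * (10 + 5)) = 30 /7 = 4.29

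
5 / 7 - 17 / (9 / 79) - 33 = -11435 / 63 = -181.51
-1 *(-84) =84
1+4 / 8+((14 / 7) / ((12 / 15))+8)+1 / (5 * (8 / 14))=247 / 20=12.35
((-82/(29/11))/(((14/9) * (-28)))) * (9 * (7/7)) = 36531/5684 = 6.43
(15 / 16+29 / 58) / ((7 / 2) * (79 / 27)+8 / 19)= 11799 / 87512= 0.13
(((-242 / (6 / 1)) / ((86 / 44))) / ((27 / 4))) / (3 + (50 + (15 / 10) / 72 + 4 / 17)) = -2896256 / 50453577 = -0.06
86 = 86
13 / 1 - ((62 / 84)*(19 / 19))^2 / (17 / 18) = 20697 / 1666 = 12.42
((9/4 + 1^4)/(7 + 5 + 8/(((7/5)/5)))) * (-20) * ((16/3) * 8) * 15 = -72800/71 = -1025.35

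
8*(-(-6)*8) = 384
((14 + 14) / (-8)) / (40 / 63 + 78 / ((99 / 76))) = -4851 / 83872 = -0.06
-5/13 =-0.38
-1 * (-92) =92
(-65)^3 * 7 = -1922375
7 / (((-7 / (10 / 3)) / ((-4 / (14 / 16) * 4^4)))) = 3900.95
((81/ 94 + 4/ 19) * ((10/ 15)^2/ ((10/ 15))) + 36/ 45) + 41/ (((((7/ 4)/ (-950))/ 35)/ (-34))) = 354779990291/ 13395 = 26486001.51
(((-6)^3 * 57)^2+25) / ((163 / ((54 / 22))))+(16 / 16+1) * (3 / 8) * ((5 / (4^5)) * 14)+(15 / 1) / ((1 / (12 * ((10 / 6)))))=8383166371689 / 3672064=2282957.59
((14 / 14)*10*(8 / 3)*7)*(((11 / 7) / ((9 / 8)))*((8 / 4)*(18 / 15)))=5632 / 9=625.78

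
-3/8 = -0.38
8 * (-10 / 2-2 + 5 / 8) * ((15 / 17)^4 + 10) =-2657505 / 4913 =-540.91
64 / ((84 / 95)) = 1520 / 21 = 72.38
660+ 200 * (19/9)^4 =30394460/6561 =4632.60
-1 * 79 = -79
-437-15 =-452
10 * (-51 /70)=-51 /7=-7.29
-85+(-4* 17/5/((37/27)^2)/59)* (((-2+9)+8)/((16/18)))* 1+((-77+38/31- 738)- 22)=-4621427789/5007802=-922.85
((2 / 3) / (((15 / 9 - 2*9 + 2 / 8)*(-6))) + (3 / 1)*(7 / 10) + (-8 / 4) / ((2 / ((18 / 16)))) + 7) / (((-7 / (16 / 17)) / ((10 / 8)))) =-184861 / 137802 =-1.34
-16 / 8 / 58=-1 / 29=-0.03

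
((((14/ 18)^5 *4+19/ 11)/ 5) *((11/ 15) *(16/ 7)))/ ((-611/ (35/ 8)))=-3722878/ 541184085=-0.01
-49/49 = -1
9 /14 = 0.64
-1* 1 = -1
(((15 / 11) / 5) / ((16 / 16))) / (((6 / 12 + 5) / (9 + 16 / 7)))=474 / 847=0.56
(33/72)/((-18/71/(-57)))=14839/144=103.05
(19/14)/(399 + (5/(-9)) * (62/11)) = 1881/548674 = 0.00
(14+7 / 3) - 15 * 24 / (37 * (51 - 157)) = 96629 / 5883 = 16.43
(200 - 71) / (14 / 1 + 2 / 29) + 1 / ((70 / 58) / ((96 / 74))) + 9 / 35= 369893 / 35224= 10.50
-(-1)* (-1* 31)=-31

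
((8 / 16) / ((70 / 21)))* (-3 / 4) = -9 / 80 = -0.11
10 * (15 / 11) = 150 / 11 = 13.64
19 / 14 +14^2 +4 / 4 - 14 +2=2609 / 14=186.36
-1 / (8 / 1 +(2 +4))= -1 / 14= -0.07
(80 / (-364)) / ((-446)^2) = -5 / 4525339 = -0.00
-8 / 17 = -0.47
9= 9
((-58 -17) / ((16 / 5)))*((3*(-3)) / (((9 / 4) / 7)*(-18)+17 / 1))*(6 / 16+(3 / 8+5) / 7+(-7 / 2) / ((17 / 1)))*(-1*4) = -752625 / 10676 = -70.50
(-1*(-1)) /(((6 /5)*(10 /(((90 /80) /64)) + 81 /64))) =0.00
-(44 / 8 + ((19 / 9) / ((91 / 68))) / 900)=-2027671 / 368550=-5.50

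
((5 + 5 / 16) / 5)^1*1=17 / 16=1.06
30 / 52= 15 / 26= 0.58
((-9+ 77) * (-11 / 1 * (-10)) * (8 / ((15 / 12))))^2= 2291728384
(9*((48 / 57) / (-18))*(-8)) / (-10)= -32 / 95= -0.34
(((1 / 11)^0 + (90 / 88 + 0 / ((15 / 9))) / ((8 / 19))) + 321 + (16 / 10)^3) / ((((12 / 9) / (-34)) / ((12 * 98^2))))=-5310123982947 / 5500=-965477087.81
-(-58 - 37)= 95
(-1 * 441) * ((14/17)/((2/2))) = -6174/17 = -363.18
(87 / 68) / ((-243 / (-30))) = 145 / 918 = 0.16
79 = 79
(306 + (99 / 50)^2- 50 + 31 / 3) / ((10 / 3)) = 2026903 / 25000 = 81.08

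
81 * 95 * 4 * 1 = 30780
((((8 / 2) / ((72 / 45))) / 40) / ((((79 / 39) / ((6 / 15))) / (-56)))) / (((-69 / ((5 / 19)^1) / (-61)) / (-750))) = 4163250 / 34523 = 120.59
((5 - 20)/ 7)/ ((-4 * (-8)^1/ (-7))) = 15/ 32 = 0.47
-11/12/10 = -11/120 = -0.09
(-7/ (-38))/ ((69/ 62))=217/ 1311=0.17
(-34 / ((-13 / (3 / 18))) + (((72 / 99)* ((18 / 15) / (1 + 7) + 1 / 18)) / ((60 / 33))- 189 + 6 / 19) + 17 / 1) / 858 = -19025111 / 95366700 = -0.20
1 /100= 0.01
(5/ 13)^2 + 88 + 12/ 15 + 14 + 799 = 762146/ 845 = 901.95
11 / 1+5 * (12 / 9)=17.67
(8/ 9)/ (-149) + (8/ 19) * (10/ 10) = 10576/ 25479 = 0.42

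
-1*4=-4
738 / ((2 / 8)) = 2952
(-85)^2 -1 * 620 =6605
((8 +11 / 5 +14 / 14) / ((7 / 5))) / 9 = 0.89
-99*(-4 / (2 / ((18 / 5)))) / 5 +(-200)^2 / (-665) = 274012 / 3325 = 82.41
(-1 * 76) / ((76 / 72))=-72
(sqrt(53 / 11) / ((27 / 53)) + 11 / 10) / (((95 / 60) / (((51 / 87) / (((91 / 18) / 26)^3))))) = 52348032 / 944965 + 18683136 * sqrt(583) / 2078923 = 272.39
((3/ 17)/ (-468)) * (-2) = 1/ 1326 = 0.00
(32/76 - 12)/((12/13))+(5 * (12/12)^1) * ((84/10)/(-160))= -58397/4560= -12.81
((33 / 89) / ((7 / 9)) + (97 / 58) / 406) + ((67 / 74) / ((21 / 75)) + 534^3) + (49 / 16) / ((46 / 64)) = 271579752190927801 / 1783501972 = 152273311.98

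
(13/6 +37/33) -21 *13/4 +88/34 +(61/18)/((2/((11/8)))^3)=-844774531/13787136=-61.27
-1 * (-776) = 776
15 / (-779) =-15 / 779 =-0.02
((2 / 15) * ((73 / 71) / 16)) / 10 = 73 / 85200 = 0.00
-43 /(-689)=43 /689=0.06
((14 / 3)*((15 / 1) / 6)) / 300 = 7 / 180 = 0.04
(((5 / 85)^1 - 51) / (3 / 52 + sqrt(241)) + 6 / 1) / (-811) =-66603906 / 8984367485 + 2341664*sqrt(241) / 8984367485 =-0.00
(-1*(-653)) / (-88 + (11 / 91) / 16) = -950768 / 128117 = -7.42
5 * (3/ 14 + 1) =85/ 14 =6.07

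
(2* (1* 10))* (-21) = -420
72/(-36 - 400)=-18/109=-0.17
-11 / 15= -0.73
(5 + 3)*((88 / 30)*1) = 352 / 15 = 23.47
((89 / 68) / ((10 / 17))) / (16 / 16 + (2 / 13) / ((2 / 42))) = 1157 / 2200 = 0.53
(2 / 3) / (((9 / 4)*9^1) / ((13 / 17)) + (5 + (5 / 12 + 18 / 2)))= 26 / 1595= 0.02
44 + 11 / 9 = 407 / 9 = 45.22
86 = 86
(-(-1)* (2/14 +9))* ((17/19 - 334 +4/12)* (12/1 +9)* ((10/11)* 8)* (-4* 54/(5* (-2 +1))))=-4195418112/209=-20073770.87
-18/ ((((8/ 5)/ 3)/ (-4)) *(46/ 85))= 11475/ 46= 249.46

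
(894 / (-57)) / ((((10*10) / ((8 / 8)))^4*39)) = -149 / 37050000000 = -0.00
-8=-8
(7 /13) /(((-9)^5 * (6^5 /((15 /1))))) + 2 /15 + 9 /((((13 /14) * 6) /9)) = 145963459121 /9948575520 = 14.67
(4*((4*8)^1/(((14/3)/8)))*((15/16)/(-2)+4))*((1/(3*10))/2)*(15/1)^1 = 1356/7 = 193.71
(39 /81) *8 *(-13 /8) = -6.26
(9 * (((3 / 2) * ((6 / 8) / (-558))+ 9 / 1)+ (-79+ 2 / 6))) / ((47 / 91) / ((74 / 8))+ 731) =-1047140367 / 1220886640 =-0.86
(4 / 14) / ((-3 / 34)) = -68 / 21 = -3.24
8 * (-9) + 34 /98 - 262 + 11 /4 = -64857 /196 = -330.90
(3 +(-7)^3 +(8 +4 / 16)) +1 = -330.75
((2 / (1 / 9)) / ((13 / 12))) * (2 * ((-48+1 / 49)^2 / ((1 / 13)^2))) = 31040760816 / 2401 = 12928263.56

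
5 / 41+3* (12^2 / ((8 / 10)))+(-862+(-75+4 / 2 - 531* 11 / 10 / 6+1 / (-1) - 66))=-458567 / 820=-559.23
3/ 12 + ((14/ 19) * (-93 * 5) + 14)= -24957/ 76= -328.38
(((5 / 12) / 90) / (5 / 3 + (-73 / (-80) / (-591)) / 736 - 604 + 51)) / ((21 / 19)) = -27548480 / 3626029545957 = -0.00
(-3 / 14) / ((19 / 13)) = -39 / 266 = -0.15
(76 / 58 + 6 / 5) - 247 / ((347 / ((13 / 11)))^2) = 5297241261 / 2112575905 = 2.51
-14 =-14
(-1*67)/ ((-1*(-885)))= -67/ 885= -0.08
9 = 9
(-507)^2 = 257049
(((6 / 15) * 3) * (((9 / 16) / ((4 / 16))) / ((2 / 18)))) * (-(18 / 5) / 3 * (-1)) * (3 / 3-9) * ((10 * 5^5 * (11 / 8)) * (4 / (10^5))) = -8019 / 20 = -400.95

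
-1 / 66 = -0.02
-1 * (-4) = 4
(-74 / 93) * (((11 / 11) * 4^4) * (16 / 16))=-203.70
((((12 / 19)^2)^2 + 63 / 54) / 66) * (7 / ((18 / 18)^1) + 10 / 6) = 13476619 / 77410674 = 0.17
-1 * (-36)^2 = -1296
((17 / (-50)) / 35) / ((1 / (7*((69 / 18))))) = -391 / 1500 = -0.26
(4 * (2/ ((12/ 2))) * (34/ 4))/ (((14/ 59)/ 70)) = 10030/ 3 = 3343.33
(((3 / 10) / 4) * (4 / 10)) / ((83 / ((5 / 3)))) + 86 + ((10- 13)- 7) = 126161 / 1660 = 76.00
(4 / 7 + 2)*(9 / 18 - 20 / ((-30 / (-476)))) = -814.71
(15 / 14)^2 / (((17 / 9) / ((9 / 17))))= 18225 / 56644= 0.32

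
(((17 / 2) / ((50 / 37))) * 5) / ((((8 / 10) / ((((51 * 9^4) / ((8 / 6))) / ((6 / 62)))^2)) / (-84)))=-1421260727006054529 / 64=-22207198859469602.02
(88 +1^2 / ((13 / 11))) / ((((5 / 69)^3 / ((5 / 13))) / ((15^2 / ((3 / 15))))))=17074255275 / 169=101031096.30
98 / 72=49 / 36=1.36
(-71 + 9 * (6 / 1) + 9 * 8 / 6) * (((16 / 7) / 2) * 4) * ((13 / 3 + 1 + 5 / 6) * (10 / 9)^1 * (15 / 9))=-148000 / 567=-261.02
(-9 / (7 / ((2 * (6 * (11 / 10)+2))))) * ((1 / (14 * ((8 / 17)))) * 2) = -6579 / 980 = -6.71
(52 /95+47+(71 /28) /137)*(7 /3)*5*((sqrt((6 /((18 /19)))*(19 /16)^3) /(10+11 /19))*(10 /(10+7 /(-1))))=31287792385*sqrt(3) /95167872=569.44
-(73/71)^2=-5329/5041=-1.06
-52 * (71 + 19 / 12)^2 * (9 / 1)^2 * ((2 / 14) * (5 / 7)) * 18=-3994244865 / 98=-40757600.66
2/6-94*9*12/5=-30451/15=-2030.07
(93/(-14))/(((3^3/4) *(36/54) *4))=-31/84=-0.37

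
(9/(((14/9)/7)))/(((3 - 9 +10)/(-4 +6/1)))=81/4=20.25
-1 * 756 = -756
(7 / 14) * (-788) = -394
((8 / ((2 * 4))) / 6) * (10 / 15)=1 / 9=0.11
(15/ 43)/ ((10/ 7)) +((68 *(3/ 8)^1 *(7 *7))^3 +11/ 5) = 3355345366489/ 1720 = 1950782189.82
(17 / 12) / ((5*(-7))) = -17 / 420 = -0.04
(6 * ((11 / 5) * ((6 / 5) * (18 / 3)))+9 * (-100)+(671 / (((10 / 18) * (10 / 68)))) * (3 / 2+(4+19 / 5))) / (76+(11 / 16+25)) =151152624 / 203375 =743.22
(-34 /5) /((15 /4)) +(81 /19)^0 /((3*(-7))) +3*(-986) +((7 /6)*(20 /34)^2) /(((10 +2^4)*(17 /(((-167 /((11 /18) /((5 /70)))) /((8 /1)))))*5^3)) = -8733803246149 /2950747800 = -2959.86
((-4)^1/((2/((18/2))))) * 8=-144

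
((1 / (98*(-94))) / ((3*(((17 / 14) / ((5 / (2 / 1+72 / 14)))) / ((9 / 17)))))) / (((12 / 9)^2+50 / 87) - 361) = 783 / 25429277620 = 0.00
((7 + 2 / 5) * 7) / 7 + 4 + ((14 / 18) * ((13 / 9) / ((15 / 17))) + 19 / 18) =33361 / 2430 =13.73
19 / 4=4.75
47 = 47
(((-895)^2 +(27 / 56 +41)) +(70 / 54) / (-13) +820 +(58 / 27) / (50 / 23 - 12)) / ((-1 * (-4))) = 1781091811253 / 8884512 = 200471.54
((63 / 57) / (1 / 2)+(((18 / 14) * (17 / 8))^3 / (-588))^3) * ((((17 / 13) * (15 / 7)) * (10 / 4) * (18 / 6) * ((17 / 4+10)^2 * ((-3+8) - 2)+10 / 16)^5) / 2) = 579314653974617275252147991805580391340283354275 / 295743599929856826870688378781696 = 1958840881466299.15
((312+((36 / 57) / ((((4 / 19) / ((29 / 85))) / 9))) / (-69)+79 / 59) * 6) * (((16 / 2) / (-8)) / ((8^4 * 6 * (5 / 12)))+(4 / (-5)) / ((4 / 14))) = -1553790701517 / 295283200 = -5262.04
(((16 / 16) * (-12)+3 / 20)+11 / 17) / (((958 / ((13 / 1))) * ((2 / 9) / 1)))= -445653 / 651440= -0.68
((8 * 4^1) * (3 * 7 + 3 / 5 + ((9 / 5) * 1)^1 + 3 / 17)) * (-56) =-42249.04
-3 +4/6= -7/3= -2.33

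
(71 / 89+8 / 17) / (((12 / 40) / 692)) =13279480 / 4539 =2925.64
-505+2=-503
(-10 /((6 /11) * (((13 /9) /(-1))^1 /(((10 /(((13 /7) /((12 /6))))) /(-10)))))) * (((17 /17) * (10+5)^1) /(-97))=34650 /16393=2.11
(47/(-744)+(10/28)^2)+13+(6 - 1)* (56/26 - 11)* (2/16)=892825/118482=7.54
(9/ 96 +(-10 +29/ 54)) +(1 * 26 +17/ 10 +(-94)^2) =38250709/ 4320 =8854.33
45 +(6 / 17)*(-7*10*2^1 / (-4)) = 975 / 17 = 57.35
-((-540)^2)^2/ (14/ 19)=-807790320000/ 7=-115398617142.86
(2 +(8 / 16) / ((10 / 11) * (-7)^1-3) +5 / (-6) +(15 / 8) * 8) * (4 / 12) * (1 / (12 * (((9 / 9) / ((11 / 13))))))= 4213 / 11124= 0.38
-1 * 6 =-6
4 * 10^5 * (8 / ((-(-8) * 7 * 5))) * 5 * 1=400000 / 7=57142.86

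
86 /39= 2.21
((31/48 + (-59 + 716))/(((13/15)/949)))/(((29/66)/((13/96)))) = 1647639565/7424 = 221934.21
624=624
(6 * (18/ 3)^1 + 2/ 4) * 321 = 23433/ 2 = 11716.50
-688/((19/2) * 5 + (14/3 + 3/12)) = -13.13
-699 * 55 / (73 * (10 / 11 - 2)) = 140965 / 292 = 482.76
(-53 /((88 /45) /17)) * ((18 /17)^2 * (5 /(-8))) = 965925 /2992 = 322.84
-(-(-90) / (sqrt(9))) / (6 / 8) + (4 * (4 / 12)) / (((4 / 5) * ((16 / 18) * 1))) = -305 / 8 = -38.12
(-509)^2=259081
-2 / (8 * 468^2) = -1 / 876096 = -0.00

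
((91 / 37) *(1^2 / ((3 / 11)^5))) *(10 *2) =293112820 / 8991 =32600.69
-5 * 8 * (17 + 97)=-4560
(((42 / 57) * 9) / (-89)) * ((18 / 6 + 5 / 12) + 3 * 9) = -7665 / 3382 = -2.27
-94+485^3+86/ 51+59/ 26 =151275430351/ 1326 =114084034.96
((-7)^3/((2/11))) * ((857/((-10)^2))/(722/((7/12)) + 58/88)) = -248976497/19070950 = -13.06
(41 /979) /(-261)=-41 /255519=-0.00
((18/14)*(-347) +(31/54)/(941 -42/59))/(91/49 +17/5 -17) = 46778697155/1231256538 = 37.99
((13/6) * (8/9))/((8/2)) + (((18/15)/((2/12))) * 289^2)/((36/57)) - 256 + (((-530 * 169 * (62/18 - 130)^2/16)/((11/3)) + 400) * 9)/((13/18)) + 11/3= -23456821330457/77220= -303766140.00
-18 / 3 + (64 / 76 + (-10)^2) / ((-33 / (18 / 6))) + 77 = 12923 / 209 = 61.83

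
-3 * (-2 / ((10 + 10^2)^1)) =3 / 55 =0.05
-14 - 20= -34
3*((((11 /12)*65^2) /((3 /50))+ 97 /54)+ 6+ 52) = 1744427 /9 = 193825.22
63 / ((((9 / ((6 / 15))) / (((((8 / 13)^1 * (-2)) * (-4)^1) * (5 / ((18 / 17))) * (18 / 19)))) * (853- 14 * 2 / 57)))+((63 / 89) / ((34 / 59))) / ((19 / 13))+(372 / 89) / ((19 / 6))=81091189005 / 36319477246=2.23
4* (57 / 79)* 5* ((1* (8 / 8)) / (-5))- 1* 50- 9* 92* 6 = -396650 / 79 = -5020.89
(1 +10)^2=121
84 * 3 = 252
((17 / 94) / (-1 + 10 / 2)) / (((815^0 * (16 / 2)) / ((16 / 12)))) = 17 / 2256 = 0.01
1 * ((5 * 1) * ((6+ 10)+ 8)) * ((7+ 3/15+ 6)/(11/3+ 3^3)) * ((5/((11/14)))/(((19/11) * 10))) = 8316/437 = 19.03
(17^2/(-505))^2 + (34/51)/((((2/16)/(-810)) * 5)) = -220258079/255025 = -863.67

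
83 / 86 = 0.97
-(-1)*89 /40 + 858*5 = 171689 /40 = 4292.22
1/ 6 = 0.17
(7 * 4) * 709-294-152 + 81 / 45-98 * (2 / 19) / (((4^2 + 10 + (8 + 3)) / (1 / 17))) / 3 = 3479138287 / 179265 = 19407.79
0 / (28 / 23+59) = 0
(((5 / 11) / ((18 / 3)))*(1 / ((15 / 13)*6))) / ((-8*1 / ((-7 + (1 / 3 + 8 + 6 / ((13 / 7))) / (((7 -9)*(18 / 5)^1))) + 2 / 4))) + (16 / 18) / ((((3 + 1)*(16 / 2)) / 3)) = 96917 / 1026432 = 0.09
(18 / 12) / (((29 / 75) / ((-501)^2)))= 56475225 / 58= 973710.78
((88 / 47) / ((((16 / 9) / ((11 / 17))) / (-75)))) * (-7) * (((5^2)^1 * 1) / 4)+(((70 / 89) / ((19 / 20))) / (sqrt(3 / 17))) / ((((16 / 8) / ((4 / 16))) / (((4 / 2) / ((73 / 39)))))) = 4550 * sqrt(51) / 123443+14293125 / 6392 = 2236.36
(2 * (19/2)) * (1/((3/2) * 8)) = 1.58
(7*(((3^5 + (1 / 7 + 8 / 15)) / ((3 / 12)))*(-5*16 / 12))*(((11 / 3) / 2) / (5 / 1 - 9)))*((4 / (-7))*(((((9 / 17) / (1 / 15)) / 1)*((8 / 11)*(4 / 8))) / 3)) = -4093760 / 357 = -11467.11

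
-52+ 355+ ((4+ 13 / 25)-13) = 7363 / 25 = 294.52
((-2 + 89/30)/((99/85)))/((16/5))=2465/9504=0.26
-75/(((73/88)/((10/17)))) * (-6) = 396000/1241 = 319.10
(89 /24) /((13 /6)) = 1.71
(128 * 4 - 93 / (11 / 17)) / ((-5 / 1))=-4051 / 55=-73.65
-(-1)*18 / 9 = 2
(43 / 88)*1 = 43 / 88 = 0.49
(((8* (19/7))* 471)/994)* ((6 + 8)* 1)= 71592/497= 144.05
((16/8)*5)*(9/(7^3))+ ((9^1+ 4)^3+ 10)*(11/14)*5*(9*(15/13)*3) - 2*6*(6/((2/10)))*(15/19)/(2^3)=45762845985/169442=270079.71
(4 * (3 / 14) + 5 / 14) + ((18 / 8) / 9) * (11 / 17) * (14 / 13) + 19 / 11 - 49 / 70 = 411091 / 170170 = 2.42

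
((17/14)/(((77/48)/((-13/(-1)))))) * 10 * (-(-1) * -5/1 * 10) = -2652000/539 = -4920.22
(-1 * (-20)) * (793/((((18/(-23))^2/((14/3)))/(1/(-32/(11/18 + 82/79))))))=-34430216275/5528736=-6227.50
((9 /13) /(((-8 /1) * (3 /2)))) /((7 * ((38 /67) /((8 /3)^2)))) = -536 /5187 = -0.10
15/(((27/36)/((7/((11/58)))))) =8120/11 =738.18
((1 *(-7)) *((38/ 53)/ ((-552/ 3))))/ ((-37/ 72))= -2394/ 45103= -0.05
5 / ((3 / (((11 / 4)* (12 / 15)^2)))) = 44 / 15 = 2.93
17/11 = 1.55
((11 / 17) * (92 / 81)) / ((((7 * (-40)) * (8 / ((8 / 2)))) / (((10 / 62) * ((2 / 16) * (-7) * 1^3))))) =253 / 1365984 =0.00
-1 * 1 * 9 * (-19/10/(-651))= -57/2170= -0.03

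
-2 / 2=-1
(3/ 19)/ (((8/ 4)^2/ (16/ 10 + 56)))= 216/ 95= 2.27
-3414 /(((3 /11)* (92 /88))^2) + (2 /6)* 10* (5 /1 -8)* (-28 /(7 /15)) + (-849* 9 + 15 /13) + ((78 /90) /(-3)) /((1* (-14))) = -212443235819 /4332510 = -49034.68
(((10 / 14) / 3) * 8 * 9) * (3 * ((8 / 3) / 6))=160 / 7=22.86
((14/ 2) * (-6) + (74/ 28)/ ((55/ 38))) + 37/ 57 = -867374/ 21945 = -39.52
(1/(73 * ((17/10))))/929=10/1152889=0.00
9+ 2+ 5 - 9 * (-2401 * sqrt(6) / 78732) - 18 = -2+ 2401 * sqrt(6) / 8748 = -1.33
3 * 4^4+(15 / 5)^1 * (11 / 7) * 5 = 5541 / 7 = 791.57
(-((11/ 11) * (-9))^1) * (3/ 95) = 27/ 95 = 0.28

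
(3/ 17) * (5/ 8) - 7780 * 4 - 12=-31131.89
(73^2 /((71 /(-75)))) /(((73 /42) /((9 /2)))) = -14574.30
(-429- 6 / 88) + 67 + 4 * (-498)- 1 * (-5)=-103359 / 44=-2349.07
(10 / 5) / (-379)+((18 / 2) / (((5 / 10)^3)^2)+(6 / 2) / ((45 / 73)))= 3302197 / 5685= 580.86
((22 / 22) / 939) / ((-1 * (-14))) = 1 / 13146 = 0.00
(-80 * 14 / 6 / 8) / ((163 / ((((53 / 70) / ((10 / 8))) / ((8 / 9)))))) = -159 / 1630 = -0.10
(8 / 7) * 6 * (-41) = -1968 / 7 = -281.14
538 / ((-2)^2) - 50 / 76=2543 / 19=133.84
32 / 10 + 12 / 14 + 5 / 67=9689 / 2345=4.13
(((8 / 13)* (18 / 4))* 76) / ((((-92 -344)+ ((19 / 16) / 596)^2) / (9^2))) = -2239190728704 / 57269028115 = -39.10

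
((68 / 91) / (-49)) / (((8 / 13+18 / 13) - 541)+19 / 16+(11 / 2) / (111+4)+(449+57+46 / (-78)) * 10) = -375360 / 111163695601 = -0.00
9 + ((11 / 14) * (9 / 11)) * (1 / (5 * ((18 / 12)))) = 318 / 35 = 9.09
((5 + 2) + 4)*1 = 11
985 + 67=1052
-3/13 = -0.23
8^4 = 4096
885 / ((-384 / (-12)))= 885 / 32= 27.66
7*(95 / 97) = 665 / 97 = 6.86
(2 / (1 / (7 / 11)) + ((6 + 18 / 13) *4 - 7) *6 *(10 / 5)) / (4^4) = 19429 / 18304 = 1.06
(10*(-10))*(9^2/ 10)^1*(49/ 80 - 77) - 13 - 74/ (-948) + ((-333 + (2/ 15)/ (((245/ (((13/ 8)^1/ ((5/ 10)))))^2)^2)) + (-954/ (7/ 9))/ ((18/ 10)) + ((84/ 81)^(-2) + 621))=11197567661720643773/ 182167711600000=61468.45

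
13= 13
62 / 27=2.30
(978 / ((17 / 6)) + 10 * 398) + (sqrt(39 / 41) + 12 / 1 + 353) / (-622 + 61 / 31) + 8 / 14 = 9892932359 / 2287299 - 31 * sqrt(1599) / 788061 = 4325.16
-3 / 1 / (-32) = 3 / 32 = 0.09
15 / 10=3 / 2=1.50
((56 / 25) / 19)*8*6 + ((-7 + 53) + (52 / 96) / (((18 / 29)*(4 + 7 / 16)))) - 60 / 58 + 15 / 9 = 1386028084 / 26406675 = 52.49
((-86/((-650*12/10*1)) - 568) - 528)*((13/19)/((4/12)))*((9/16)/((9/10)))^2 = -2136985/2432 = -878.69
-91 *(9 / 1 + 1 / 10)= -8281 / 10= -828.10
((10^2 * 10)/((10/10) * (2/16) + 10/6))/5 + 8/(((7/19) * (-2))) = 30332/301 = 100.77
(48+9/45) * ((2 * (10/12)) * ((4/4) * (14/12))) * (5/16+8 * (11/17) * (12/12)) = 514.44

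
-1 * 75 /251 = -75 /251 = -0.30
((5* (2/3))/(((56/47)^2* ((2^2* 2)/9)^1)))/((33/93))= 1027185/137984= 7.44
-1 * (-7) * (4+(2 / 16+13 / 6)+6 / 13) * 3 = 14749 / 104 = 141.82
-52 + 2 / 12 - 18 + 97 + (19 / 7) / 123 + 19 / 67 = 3169591 / 115374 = 27.47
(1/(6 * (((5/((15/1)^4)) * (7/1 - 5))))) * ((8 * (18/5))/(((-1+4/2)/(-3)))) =-72900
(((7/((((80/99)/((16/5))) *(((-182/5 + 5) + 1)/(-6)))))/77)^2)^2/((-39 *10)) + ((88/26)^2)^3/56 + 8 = 245491513126875512503/7045187247716800000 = 34.85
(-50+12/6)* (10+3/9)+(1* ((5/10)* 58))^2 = 345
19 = 19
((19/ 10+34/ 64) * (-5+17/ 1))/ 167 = 1167/ 6680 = 0.17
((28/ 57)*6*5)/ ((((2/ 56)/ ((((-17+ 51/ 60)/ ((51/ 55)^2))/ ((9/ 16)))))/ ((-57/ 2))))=180241600/ 459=392683.22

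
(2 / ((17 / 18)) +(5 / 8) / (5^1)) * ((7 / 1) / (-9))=-1.74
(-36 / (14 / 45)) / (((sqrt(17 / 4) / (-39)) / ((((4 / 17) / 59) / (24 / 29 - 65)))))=-7328880 * sqrt(17) / 222123377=-0.14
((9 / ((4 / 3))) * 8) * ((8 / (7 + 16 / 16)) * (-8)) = -432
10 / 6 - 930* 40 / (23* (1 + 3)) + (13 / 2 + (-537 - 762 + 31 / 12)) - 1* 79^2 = -729891 / 92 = -7933.60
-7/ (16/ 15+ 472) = -105/ 7096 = -0.01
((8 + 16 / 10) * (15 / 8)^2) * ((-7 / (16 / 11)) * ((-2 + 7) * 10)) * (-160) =1299375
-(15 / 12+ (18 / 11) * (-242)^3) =92765371 / 4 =23191342.75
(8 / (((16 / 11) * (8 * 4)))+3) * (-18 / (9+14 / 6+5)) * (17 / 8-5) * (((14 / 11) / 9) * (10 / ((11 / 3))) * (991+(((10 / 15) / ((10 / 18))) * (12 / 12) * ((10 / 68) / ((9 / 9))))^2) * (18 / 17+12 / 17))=16118505225 / 2377892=6778.48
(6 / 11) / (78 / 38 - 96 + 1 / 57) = -171 / 29447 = -0.01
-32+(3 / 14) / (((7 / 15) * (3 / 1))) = -31.85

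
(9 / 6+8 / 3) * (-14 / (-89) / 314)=175 / 83838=0.00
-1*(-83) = 83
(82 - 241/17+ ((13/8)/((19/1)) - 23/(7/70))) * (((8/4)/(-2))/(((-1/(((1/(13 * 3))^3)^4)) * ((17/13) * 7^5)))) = -418843/703175228178059025695065032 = -0.00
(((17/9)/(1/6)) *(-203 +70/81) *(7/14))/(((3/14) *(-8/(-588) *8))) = -49110.58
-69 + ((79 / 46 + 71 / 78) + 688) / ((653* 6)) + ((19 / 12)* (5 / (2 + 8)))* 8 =-62.49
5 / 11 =0.45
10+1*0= 10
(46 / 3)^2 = 2116 / 9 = 235.11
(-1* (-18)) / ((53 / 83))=1494 / 53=28.19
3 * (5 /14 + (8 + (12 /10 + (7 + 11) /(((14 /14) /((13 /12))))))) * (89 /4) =271539 /140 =1939.56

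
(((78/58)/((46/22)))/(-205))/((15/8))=-1144/683675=-0.00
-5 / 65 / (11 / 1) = -1 / 143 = -0.01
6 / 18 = 1 / 3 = 0.33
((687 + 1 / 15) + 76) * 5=11446 / 3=3815.33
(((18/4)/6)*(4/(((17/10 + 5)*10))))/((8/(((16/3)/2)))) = 1/67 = 0.01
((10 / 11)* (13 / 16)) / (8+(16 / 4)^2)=65 / 2112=0.03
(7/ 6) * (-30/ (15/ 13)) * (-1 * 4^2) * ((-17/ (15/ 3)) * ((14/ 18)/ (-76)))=43316/ 2565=16.89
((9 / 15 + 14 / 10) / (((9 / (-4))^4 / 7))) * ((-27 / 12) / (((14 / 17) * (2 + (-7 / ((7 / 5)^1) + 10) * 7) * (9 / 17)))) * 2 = -36992 / 242757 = -0.15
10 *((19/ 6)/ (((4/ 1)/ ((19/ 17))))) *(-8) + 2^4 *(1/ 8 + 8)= 59.22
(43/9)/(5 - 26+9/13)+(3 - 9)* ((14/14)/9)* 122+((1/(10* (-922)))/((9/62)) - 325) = -406.57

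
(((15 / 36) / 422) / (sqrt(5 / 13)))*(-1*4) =-sqrt(65) / 1266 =-0.01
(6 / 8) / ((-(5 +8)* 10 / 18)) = -27 / 260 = -0.10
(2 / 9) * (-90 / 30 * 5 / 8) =-5 / 12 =-0.42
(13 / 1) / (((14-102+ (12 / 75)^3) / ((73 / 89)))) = -14828125 / 122369304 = -0.12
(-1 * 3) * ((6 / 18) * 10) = -10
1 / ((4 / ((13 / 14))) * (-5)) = -13 / 280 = -0.05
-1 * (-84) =84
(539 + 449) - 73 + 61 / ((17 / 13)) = 16348 / 17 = 961.65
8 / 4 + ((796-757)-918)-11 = -888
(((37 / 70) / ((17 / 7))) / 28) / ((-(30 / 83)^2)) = -254893 / 4284000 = -0.06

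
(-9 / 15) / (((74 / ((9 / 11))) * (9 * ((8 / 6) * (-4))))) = 9 / 65120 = 0.00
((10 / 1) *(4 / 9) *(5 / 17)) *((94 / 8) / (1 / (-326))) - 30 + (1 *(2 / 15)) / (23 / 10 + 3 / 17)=-324457022 / 64413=-5037.14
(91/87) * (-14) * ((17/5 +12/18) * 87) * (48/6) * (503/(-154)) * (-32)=-714791168/165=-4332067.68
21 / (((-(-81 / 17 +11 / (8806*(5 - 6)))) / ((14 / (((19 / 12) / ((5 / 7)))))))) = 22191120 / 797411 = 27.83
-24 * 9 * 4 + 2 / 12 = -5183 / 6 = -863.83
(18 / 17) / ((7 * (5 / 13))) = 234 / 595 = 0.39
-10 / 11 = -0.91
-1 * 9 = -9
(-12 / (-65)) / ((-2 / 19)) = -114 / 65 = -1.75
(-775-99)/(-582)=437/291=1.50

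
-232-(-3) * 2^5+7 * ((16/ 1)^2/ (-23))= -213.91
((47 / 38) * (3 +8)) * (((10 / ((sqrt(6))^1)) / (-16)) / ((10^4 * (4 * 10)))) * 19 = -517 * sqrt(6) / 7680000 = -0.00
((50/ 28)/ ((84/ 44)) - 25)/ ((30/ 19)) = -26885/ 1764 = -15.24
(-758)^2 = 574564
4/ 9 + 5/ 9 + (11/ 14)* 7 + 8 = 29/ 2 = 14.50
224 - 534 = -310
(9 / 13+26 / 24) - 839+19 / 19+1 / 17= -2217511 / 2652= -836.17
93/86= 1.08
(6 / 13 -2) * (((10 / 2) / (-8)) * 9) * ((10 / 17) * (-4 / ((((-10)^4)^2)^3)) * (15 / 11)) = -27 / 972400000000000000000000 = -0.00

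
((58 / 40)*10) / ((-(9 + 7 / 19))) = -551 / 356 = -1.55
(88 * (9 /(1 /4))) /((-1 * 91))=-3168 /91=-34.81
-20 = -20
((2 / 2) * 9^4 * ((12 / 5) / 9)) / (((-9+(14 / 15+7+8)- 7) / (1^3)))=-26244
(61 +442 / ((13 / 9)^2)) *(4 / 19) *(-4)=-56752 / 247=-229.77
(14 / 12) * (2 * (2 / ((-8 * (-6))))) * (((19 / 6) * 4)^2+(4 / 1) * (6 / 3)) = 2653 / 162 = 16.38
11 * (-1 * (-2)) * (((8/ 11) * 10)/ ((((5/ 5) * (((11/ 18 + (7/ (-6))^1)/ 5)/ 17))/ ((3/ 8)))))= -9180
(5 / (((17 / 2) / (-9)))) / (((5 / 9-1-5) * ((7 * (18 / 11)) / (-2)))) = -990 / 5831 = -0.17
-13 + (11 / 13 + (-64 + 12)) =-834 / 13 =-64.15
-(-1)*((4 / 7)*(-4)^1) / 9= -16 / 63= -0.25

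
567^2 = 321489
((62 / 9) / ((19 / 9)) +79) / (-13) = -1563 / 247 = -6.33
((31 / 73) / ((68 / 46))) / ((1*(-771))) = -713 / 1913622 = -0.00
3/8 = 0.38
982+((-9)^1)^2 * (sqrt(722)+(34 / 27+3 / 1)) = 3503.47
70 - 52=18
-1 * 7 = -7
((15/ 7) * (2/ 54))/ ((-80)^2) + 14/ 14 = 80641/ 80640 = 1.00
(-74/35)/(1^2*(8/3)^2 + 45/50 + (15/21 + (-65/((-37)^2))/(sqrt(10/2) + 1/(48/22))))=-37880406540605196/156408163461923591 -43011447897600*sqrt(5)/156408163461923591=-0.24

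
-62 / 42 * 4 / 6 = -62 / 63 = -0.98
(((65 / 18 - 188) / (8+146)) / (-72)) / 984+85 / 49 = 2384766913 / 1374734592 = 1.73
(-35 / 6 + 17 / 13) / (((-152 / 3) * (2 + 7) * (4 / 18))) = 353 / 7904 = 0.04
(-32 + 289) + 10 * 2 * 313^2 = 1959637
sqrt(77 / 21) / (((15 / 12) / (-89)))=-356* sqrt(33) / 15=-136.34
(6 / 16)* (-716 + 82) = -951 / 4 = -237.75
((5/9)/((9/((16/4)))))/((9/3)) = 20/243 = 0.08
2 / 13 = 0.15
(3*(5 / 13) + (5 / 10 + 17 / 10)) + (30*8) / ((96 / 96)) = 15818 / 65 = 243.35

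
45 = 45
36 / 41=0.88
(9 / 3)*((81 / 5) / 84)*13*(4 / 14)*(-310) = -32643 / 49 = -666.18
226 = 226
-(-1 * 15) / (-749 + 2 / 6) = -45 / 2246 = -0.02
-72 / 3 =-24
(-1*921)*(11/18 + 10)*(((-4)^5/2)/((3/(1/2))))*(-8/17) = -60044288/153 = -392446.33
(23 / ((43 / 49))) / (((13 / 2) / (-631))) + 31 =-1404945 / 559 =-2513.32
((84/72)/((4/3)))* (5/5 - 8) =-49/8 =-6.12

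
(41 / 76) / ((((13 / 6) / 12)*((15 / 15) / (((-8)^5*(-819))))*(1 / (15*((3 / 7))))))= 9794027520 / 19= 515475132.63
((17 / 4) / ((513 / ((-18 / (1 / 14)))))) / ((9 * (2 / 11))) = -1309 / 1026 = -1.28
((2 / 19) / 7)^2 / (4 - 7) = -4 / 53067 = -0.00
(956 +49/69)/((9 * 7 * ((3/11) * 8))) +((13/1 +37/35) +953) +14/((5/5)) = 515389363/521640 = 988.02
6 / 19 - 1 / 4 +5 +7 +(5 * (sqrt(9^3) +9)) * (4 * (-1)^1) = -53803 / 76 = -707.93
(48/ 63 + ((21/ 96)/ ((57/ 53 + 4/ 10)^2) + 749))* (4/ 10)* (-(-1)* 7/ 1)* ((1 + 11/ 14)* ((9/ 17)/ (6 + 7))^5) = 7581683562007725/ 18053561990823739744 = 0.00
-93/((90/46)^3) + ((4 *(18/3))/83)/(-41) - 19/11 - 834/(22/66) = -2860933334266/1137027375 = -2516.15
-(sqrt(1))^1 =-1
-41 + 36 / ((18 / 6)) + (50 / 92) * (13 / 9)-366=-163205 / 414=-394.21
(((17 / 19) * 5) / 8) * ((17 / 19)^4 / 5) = 0.07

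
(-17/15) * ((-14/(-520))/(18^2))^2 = -833/106445664000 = -0.00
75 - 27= 48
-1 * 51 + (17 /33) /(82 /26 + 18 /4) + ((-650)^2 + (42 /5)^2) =69367159813 /164175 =422519.63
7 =7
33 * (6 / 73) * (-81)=-16038 / 73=-219.70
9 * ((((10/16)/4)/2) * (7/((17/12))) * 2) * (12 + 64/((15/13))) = 15939/34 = 468.79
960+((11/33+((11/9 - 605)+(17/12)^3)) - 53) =529457/1728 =306.40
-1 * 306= -306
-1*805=-805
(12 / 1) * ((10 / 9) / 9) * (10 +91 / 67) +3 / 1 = 19.83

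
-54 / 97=-0.56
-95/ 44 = -2.16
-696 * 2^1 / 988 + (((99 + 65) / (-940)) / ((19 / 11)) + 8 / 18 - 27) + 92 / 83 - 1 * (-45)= 782335949 / 43359615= 18.04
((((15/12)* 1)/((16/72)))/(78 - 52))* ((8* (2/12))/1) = 0.29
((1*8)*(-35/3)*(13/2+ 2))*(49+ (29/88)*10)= -456365/11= -41487.73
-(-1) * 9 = 9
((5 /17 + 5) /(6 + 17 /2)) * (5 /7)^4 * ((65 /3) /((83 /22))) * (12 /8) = 80437500 /98246519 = 0.82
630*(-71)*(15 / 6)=-111825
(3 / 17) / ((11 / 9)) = 27 / 187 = 0.14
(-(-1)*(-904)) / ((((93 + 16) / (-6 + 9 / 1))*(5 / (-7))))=34.83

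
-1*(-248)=248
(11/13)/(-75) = -0.01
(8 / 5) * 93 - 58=454 / 5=90.80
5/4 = 1.25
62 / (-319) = -62 / 319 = -0.19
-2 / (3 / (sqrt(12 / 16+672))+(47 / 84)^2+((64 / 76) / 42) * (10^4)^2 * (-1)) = 71892624384 * sqrt(299) / 21603771813481184415263075+21549765748773513888 / 21603771813481184415263075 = 0.00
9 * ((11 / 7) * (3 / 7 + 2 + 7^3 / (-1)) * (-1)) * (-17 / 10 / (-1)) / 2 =1003068 / 245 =4094.16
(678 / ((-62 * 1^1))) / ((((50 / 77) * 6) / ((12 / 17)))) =-26103 / 13175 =-1.98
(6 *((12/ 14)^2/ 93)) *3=216/ 1519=0.14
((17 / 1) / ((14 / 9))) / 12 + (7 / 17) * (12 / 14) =1203 / 952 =1.26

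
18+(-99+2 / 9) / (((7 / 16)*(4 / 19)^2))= -45685 / 9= -5076.11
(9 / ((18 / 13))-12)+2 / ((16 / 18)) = -13 / 4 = -3.25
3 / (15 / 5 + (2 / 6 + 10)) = 9 / 40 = 0.22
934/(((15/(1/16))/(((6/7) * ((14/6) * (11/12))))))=5137/720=7.13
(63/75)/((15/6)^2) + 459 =286959/625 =459.13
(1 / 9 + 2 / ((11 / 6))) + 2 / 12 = 271 / 198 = 1.37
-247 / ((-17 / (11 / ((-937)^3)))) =-2717 / 13985168201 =-0.00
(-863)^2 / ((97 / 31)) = 23087839 / 97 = 238018.96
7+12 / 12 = 8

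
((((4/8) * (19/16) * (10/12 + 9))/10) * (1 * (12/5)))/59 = 0.02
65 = 65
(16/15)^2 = 256/225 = 1.14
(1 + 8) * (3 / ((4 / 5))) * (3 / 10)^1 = 81 / 8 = 10.12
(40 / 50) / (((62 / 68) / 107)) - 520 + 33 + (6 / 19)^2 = -21991233 / 55955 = -393.02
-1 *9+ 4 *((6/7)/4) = -57/7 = -8.14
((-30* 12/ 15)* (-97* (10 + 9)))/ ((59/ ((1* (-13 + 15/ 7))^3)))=-19416786432/ 20237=-959469.61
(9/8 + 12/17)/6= 83/272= 0.31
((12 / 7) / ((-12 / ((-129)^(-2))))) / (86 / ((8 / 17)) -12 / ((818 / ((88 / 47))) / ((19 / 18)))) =-76892 / 1636617149979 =-0.00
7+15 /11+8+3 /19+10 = 5543 /209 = 26.52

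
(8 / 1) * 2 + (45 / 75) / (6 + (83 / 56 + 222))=1028248 / 64255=16.00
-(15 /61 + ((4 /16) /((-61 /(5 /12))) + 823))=-823.24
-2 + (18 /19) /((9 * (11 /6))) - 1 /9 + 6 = 7423 /1881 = 3.95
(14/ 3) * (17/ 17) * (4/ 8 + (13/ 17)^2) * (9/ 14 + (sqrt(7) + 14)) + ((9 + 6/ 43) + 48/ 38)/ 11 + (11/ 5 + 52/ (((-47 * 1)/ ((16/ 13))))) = 1463 * sqrt(7)/ 289 + 92664016437/ 1220704210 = 89.30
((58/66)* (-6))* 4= -232/11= -21.09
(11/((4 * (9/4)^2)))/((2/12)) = 88/27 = 3.26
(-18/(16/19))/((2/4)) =-171/4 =-42.75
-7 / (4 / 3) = -21 / 4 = -5.25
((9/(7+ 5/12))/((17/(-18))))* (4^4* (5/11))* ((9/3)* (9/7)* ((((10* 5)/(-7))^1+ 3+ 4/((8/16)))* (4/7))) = -7255941120/5708549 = -1271.07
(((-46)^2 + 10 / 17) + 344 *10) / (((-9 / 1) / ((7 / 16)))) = -330617 / 1224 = -270.11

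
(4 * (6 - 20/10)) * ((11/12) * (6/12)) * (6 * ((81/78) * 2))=1188/13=91.38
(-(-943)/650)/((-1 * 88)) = -943/57200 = -0.02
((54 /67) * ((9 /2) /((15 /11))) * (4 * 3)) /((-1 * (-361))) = 10692 /120935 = 0.09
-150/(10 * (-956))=15/956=0.02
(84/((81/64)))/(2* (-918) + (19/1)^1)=-1792/49059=-0.04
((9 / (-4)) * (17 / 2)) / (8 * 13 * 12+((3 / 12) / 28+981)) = -2142 / 249649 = -0.01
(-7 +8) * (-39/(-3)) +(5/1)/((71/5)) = 948/71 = 13.35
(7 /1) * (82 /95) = 574 /95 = 6.04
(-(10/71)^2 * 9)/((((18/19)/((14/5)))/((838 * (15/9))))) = -11145400/15123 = -736.98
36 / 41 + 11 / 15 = 991 / 615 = 1.61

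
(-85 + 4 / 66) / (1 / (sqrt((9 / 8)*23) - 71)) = 199013 / 33 - 2803*sqrt(46) / 44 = 5598.63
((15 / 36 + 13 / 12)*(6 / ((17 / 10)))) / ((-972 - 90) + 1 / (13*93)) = -108810 / 21827269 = -0.00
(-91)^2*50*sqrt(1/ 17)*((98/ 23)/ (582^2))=1.26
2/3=0.67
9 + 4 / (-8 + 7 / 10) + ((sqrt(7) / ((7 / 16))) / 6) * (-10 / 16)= 617 / 73-5 * sqrt(7) / 21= 7.82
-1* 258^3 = -17173512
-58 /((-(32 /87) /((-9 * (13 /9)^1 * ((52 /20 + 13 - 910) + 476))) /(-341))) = -5849472057 /20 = -292473602.85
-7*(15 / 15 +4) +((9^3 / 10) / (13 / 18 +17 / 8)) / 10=-166253 / 5125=-32.44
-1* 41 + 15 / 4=-149 / 4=-37.25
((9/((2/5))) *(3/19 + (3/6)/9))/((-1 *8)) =-365/608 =-0.60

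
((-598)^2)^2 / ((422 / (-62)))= -3964299245296 / 211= -18788148081.97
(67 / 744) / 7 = 67 / 5208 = 0.01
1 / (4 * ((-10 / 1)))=-1 / 40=-0.02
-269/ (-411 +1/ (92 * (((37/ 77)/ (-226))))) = 457838/ 708223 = 0.65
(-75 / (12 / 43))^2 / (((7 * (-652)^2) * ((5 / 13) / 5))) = 15023125 / 47611648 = 0.32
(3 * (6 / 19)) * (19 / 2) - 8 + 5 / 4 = 9 / 4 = 2.25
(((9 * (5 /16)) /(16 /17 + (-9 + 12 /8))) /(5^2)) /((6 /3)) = -0.01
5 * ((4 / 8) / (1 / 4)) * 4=40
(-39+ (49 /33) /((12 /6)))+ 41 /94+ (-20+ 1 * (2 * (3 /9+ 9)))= -20243 /517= -39.15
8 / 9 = 0.89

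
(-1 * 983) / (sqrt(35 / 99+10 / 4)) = -2949 * sqrt(12430) / 565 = -581.92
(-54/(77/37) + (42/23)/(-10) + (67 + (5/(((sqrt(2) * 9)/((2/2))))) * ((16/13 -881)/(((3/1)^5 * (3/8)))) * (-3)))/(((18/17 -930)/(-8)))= 1944290 * sqrt(2)/28061397 + 3076133/8739885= 0.45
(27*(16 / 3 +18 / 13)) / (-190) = -1179 / 1235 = -0.95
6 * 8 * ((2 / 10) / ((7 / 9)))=432 / 35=12.34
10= 10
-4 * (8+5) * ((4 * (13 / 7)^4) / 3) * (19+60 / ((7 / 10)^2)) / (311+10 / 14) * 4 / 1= -82349817056 / 55009311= -1497.02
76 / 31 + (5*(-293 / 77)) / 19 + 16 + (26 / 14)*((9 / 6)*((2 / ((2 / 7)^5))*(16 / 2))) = 23427.20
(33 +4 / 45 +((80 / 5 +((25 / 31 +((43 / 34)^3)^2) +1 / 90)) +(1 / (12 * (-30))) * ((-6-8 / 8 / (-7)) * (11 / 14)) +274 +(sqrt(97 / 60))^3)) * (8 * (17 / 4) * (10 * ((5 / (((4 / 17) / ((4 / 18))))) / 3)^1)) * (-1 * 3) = -173181913430126795 / 328842890208-28033 * sqrt(1455) / 324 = -529940.61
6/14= 3/7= 0.43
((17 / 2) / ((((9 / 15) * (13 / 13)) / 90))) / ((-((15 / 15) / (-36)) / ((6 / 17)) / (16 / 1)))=259200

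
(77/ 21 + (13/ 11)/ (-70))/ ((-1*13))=-8431/ 30030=-0.28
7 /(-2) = -7 /2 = -3.50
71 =71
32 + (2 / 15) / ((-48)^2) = 552961 / 17280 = 32.00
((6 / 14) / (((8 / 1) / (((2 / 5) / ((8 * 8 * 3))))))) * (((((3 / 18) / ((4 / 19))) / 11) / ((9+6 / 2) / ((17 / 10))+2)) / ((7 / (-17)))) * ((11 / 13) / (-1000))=5491 / 3013570560000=0.00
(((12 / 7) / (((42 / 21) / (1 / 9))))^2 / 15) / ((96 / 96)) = 4 / 6615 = 0.00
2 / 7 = 0.29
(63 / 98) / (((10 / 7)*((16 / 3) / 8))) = 27 / 40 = 0.68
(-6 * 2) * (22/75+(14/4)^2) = -3763/25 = -150.52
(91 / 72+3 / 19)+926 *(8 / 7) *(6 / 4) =15214831 / 9576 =1588.85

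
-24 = -24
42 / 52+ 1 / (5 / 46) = 1301 / 130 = 10.01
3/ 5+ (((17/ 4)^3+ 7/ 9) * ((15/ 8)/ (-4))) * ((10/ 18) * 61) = -340404737/ 276480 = -1231.21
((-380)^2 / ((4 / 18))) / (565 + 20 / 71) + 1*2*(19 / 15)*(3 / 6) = 138559913 / 120405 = 1150.78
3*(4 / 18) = 2 / 3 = 0.67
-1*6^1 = -6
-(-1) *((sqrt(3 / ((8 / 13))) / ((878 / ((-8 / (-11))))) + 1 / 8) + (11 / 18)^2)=sqrt(78) / 4829 + 323 / 648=0.50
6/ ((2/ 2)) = 6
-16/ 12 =-4/ 3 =-1.33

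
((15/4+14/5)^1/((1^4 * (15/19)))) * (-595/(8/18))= -888573/80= -11107.16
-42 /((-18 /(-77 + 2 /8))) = -2149 /12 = -179.08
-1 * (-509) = 509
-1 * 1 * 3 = -3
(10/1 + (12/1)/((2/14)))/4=47/2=23.50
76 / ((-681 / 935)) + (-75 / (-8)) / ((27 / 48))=-59710 / 681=-87.68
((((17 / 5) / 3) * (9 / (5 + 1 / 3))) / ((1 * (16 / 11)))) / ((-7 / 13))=-21879 / 8960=-2.44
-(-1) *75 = 75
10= 10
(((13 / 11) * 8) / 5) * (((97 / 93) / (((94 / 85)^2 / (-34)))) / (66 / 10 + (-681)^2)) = -0.00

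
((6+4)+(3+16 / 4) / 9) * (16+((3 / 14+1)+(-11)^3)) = -594707 / 42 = -14159.69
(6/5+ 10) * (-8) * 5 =-448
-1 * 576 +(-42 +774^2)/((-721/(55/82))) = -33500571/29561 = -1133.27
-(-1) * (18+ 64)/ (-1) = -82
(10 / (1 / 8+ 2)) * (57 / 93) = 1520 / 527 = 2.88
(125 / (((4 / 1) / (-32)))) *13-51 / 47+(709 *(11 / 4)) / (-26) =-63915857 / 4888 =-13076.08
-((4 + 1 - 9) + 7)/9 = -1/3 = -0.33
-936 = -936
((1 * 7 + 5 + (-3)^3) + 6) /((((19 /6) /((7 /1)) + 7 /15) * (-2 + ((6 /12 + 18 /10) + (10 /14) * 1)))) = -132300 /13703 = -9.65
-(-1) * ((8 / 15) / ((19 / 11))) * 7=2.16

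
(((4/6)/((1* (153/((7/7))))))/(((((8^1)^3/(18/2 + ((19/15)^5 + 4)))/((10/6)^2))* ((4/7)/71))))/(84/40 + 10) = 3068471539/777368275200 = 0.00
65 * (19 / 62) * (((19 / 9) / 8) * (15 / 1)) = 78.85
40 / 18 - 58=-502 / 9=-55.78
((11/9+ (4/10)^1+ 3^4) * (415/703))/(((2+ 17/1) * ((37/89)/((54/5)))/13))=2142259548/2471045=866.94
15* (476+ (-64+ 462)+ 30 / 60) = 26235 / 2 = 13117.50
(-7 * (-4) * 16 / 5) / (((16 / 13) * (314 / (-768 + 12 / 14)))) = -27924 / 157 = -177.86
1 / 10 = 0.10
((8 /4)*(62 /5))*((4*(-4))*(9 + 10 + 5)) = -47616 /5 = -9523.20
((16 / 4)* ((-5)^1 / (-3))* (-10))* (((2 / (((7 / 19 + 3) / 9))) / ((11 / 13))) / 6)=-70.17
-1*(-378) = 378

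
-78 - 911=-989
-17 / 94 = -0.18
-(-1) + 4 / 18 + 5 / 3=26 / 9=2.89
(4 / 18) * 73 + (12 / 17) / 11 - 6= 17312 / 1683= 10.29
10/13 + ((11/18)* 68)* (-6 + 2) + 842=79156/117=676.55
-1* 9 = -9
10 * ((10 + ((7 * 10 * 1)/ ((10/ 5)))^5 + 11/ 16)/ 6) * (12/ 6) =4201750855/ 24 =175072952.29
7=7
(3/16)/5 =3/80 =0.04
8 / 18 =4 / 9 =0.44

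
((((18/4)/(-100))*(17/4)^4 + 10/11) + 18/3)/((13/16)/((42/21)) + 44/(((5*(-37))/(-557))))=-161963023/2769046720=-0.06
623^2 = 388129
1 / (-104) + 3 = 311 / 104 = 2.99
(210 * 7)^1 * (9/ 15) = 882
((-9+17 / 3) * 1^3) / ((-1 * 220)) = 1 / 66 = 0.02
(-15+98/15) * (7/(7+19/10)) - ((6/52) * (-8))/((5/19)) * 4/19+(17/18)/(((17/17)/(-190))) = -9651037/52065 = -185.37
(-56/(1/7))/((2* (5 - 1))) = -49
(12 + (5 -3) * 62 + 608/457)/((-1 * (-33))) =20920/5027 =4.16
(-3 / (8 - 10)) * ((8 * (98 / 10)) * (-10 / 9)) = -392 / 3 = -130.67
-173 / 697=-0.25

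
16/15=1.07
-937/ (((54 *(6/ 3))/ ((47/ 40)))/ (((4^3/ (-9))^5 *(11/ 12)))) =4063684984832/ 23914845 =169923.12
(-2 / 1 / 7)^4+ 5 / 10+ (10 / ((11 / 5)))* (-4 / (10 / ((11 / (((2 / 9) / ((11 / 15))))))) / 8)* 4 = -156033 / 4802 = -32.49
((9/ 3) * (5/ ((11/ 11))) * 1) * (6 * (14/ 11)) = 1260/ 11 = 114.55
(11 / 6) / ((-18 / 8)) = -22 / 27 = -0.81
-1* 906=-906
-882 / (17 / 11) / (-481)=1.19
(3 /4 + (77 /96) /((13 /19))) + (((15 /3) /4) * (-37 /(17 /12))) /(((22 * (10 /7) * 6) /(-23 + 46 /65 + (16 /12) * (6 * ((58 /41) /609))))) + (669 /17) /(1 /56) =35236380759 /15947360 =2209.54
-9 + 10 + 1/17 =18/17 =1.06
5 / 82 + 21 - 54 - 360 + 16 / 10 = -160449 / 410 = -391.34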